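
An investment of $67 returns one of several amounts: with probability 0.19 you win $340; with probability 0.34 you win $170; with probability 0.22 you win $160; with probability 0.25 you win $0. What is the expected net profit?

E[payout] = 340·0.19 + 170·0.34 + 160·0.22 + 0·0.25
 = 64.6 + 57.8 + 35.2 + 0
 = 157.6
Net = 157.6 - 67 = 90.6

90.6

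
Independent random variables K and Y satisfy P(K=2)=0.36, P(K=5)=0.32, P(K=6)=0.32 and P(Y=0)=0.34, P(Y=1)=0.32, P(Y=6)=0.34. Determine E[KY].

E[KY] = Σ_k Σ_y ky · P(K=k)P(Y=y)
 = 0·0.1224 + 2·0.1152 + 12·0.1224 + 0·0.1088 + 5·0.1024 + 30·0.1088 + 0·0.1088 + 6·0.1024 + 36·0.1088
 = 0 + 0.2304 + 1.4688 + 0 + 0.512 + 3.264 + 0 + 0.6144 + 3.9168
 = 10.0064

10.0064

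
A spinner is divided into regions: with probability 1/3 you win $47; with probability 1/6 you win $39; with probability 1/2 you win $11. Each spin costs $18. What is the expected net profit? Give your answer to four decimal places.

E[payout] = 47·1/3 + 39·1/6 + 11·1/2
 = 47/3 + 13/2 + 11/2
 = 83/3
Net = 83/3 - 18 = 29/3

9.6667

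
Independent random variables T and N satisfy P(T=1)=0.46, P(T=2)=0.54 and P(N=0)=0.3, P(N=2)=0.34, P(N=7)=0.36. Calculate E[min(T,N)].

E[min(T,N)] = Σ_t Σ_n min(t,n) · P(T=t)P(N=n)
 = 0·0.138 + 1·0.1564 + 1·0.1656 + 0·0.162 + 2·0.1836 + 2·0.1944
 = 0 + 0.1564 + 0.1656 + 0 + 0.3672 + 0.3888
 = 1.078

1.078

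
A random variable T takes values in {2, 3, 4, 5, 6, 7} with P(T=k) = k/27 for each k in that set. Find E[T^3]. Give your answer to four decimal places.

173.1481

E[T^3] = Σ t^3·P(T=t)
 = 8·2/27 + 27·1/9 + 64·4/27 + 125·5/27 + 216·2/9 + 343·7/27
 = 16/27 + 3 + 256/27 + 625/27 + 48 + 2401/27
 = 4675/27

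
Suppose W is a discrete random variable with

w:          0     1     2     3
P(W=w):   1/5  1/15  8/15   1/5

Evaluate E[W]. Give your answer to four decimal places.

1.7333

E[W] = Σ w·P(W=w)
 = 0·1/5 + 1·1/15 + 2·8/15 + 3·1/5
 = 0 + 1/15 + 16/15 + 3/5
 = 26/15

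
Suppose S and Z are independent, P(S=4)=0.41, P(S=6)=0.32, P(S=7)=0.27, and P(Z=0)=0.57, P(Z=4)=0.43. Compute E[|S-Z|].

E[|S-Z|] = Σ_s Σ_z |s-z| · P(S=s)P(Z=z)
 = 4·0.2337 + 0·0.1763 + 6·0.1824 + 2·0.1376 + 7·0.1539 + 3·0.1161
 = 0.9348 + 0 + 1.0944 + 0.2752 + 1.0773 + 0.3483
 = 3.73

3.73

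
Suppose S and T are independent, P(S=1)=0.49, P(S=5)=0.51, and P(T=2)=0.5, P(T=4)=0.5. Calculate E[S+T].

E[S+T] = Σ_s Σ_t (s+t) · P(S=s)P(T=t)
 = 3·0.245 + 5·0.245 + 7·0.255 + 9·0.255
 = 0.735 + 1.225 + 1.785 + 2.295
 = 6.04

6.04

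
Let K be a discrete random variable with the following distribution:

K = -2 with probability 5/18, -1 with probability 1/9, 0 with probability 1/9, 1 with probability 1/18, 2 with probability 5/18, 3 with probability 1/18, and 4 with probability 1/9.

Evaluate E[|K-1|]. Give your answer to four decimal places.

E[|K-1|] = Σ |k-1|·P(K=k)
 = 3·5/18 + 2·1/9 + 1·1/9 + 0·1/18 + 1·5/18 + 2·1/18 + 3·1/9
 = 5/6 + 2/9 + 1/9 + 0 + 5/18 + 1/9 + 1/3
 = 17/9

1.8889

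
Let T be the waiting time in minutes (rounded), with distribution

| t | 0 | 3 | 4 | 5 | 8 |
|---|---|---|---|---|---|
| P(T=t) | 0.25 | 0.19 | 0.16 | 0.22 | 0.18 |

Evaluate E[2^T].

E[2^T] = Σ 2^t·P(T=t)
 = 1·0.25 + 8·0.19 + 16·0.16 + 32·0.22 + 256·0.18
 = 0.25 + 1.52 + 2.56 + 7.04 + 46.08
 = 57.45

57.45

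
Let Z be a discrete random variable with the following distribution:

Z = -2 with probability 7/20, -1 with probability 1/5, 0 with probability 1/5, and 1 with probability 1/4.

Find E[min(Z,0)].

E[min(Z,0)] = Σ min(z,0)·P(Z=z)
 = (-2)·7/20 + (-1)·1/5 + 0·1/5 + 0·1/4
 = (-7/10) + (-1/5) + 0 + 0
 = -9/10

-0.9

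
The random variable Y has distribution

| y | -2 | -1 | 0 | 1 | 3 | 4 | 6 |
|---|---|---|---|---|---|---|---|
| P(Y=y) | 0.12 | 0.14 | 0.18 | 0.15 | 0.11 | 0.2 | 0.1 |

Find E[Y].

E[Y] = Σ y·P(Y=y)
 = (-2)·0.12 + (-1)·0.14 + 0·0.18 + 1·0.15 + 3·0.11 + 4·0.2 + 6·0.1
 = (-0.24) + (-0.14) + 0 + 0.15 + 0.33 + 0.8 + 0.6
 = 1.5

1.5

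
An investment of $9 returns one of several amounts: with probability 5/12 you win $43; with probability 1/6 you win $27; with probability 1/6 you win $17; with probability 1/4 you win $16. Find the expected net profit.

E[payout] = 43·5/12 + 27·1/6 + 17·1/6 + 16·1/4
 = 215/12 + 9/2 + 17/6 + 4
 = 117/4
Net = 117/4 - 9 = 81/4

20.25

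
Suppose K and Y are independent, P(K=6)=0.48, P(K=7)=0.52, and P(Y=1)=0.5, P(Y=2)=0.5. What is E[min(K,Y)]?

E[min(K,Y)] = Σ_k Σ_y min(k,y) · P(K=k)P(Y=y)
 = 1·0.24 + 2·0.24 + 1·0.26 + 2·0.26
 = 0.24 + 0.48 + 0.26 + 0.52
 = 1.5

1.5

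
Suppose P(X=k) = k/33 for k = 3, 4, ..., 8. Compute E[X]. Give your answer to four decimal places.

E[X] = Σ x·P(X=x)
 = 3·1/11 + 4·4/33 + 5·5/33 + 6·2/11 + 7·7/33 + 8·8/33
 = 3/11 + 16/33 + 25/33 + 12/11 + 49/33 + 64/33
 = 199/33

6.0303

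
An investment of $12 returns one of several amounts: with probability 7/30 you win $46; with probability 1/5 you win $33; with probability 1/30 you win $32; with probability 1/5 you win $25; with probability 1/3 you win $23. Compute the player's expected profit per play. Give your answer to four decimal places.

E[payout] = 46·7/30 + 33·1/5 + 32·1/30 + 25·1/5 + 23·1/3
 = 161/15 + 33/5 + 16/15 + 5 + 23/3
 = 466/15
Net = 466/15 - 12 = 286/15

19.0667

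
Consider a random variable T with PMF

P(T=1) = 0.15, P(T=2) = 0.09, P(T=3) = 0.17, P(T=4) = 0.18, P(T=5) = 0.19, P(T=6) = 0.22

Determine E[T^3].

88.25

E[T^3] = Σ t^3·P(T=t)
 = 1·0.15 + 8·0.09 + 27·0.17 + 64·0.18 + 125·0.19 + 216·0.22
 = 0.15 + 0.72 + 4.59 + 11.52 + 23.75 + 47.52
 = 88.25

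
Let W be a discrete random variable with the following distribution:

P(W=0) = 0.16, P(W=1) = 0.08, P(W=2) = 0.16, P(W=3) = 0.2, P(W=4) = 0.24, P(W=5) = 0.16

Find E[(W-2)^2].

E[(W-2)^2] = Σ (w-2)^2·P(W=w)
 = 4·0.16 + 1·0.08 + 0·0.16 + 1·0.2 + 4·0.24 + 9·0.16
 = 0.64 + 0.08 + 0 + 0.2 + 0.96 + 1.44
 = 3.32

3.32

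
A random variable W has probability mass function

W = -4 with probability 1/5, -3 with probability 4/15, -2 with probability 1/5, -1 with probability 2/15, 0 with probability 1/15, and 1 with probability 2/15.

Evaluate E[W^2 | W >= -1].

0.8

P(W >= -1) = 2/15 + 1/15 + 2/15 = 1/3.
E[W^2 | W >= -1] = [1·2/15 + 0·1/15 + 1·2/15] / (1/3)
 = 4/15 / (1/3)
 = 4/5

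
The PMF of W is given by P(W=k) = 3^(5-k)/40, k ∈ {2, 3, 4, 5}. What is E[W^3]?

19.4

E[W^3] = Σ w^3·P(W=w)
 = 8·27/40 + 27·9/40 + 64·3/40 + 125·1/40
 = 27/5 + 243/40 + 24/5 + 25/8
 = 97/5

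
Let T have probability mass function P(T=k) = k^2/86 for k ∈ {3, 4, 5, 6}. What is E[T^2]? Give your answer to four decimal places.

E[T^2] = Σ t^2·P(T=t)
 = 9·9/86 + 16·8/43 + 25·25/86 + 36·18/43
 = 81/86 + 128/43 + 625/86 + 648/43
 = 1129/43

26.2558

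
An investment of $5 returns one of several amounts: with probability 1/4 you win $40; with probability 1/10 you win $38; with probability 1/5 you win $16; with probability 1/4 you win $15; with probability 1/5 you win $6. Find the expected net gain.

E[payout] = 40·1/4 + 38·1/10 + 16·1/5 + 15·1/4 + 6·1/5
 = 10 + 19/5 + 16/5 + 15/4 + 6/5
 = 439/20
Net = 439/20 - 5 = 339/20

16.95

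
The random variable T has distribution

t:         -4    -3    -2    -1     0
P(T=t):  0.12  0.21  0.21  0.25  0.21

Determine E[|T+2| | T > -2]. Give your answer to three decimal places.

1.457

P(T > -2) = 0.25 + 0.21 = 0.46.
E[|T+2| | T > -2] = [1·0.25 + 2·0.21] / 0.46
 = 0.67 / 0.46
 = 67/46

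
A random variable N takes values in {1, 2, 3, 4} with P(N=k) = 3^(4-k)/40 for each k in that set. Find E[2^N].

3.25

E[2^N] = Σ 2^n·P(N=n)
 = 2·27/40 + 4·9/40 + 8·3/40 + 16·1/40
 = 27/20 + 9/10 + 3/5 + 2/5
 = 13/4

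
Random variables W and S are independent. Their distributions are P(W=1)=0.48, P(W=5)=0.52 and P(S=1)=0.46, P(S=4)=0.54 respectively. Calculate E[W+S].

5.7

E[W+S] = Σ_w Σ_s (w+s) · P(W=w)P(S=s)
 = 2·0.2208 + 5·0.2592 + 6·0.2392 + 9·0.2808
 = 0.4416 + 1.296 + 1.4352 + 2.5272
 = 5.7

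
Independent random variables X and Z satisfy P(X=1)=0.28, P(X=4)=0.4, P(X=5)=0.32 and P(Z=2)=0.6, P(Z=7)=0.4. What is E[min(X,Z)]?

2.424

E[min(X,Z)] = Σ_x Σ_z min(x,z) · P(X=x)P(Z=z)
 = 1·0.168 + 1·0.112 + 2·0.24 + 4·0.16 + 2·0.192 + 5·0.128
 = 0.168 + 0.112 + 0.48 + 0.64 + 0.384 + 0.64
 = 2.424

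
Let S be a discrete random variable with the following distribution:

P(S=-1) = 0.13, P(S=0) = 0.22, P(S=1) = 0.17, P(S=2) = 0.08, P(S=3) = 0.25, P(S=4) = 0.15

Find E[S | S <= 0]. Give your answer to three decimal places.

-0.371

P(S <= 0) = 0.13 + 0.22 = 0.35.
E[S | S <= 0] = [(-1)·0.13 + 0·0.22] / 0.35
 = -0.13 / 0.35
 = -13/35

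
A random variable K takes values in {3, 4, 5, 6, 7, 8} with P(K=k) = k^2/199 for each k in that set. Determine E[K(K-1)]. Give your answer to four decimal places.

E[K(K-1)] = Σ k(k-1)·P(K=k)
 = 6·9/199 + 12·16/199 + 20·25/199 + 30·36/199 + 42·49/199 + 56·64/199
 = 54/199 + 192/199 + 500/199 + 1080/199 + 2058/199 + 3584/199
 = 7468/199

37.5276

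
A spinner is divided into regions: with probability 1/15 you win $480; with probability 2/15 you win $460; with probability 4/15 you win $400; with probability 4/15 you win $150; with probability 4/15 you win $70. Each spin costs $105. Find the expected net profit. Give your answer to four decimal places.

153.6667

E[payout] = 480·1/15 + 460·2/15 + 400·4/15 + 150·4/15 + 70·4/15
 = 32 + 184/3 + 320/3 + 40 + 56/3
 = 776/3
Net = 776/3 - 105 = 461/3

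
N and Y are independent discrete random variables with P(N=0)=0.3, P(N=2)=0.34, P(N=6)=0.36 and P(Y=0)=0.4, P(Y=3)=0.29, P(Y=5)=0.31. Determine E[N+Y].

E[N+Y] = Σ_n Σ_y (n+y) · P(N=n)P(Y=y)
 = 0·0.12 + 3·0.087 + 5·0.093 + 2·0.136 + 5·0.0986 + 7·0.1054 + 6·0.144 + 9·0.1044 + 11·0.1116
 = 0 + 0.261 + 0.465 + 0.272 + 0.493 + 0.7378 + 0.864 + 0.9396 + 1.2276
 = 5.26

5.26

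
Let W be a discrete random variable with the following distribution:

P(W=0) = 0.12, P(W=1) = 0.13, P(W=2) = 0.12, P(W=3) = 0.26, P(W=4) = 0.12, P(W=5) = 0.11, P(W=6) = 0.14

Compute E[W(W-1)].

E[W(W-1)] = Σ w(w-1)·P(W=w)
 = 0·0.12 + 0·0.13 + 2·0.12 + 6·0.26 + 12·0.12 + 20·0.11 + 30·0.14
 = 0 + 0 + 0.24 + 1.56 + 1.44 + 2.2 + 4.2
 = 9.64

9.64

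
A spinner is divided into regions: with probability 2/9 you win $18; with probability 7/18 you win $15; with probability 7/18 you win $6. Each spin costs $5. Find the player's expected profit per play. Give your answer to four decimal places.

E[payout] = 18·2/9 + 15·7/18 + 6·7/18
 = 4 + 35/6 + 7/3
 = 73/6
Net = 73/6 - 5 = 43/6

7.1667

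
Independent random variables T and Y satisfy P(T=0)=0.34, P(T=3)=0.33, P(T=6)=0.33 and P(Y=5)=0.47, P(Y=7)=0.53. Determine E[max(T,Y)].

E[max(T,Y)] = Σ_t Σ_y max(t,y) · P(T=t)P(Y=y)
 = 5·0.1598 + 7·0.1802 + 5·0.1551 + 7·0.1749 + 6·0.1551 + 7·0.1749
 = 0.799 + 1.2614 + 0.7755 + 1.2243 + 0.9306 + 1.2243
 = 6.2151

6.2151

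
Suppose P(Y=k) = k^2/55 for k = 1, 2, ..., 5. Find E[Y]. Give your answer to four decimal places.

E[Y] = Σ y·P(Y=y)
 = 1·1/55 + 2·4/55 + 3·9/55 + 4·16/55 + 5·5/11
 = 1/55 + 8/55 + 27/55 + 64/55 + 25/11
 = 45/11

4.0909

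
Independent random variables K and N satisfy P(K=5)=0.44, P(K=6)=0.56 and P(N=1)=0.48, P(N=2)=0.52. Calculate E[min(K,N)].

E[min(K,N)] = Σ_k Σ_n min(k,n) · P(K=k)P(N=n)
 = 1·0.2112 + 2·0.2288 + 1·0.2688 + 2·0.2912
 = 0.2112 + 0.4576 + 0.2688 + 0.5824
 = 1.52

1.52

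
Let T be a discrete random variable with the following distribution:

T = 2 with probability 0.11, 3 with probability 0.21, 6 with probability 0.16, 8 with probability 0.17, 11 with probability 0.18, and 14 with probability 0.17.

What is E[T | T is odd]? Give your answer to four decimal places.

P(T is odd) = 0.21 + 0.18 = 0.39.
E[T | T is odd] = [3·0.21 + 11·0.18] / 0.39
 = 2.61 / 0.39
 = 87/13

6.6923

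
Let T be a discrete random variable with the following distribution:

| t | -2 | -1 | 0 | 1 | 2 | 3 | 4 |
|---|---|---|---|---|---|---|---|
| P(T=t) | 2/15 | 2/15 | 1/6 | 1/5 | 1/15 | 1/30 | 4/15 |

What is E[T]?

1.1

E[T] = Σ t·P(T=t)
 = (-2)·2/15 + (-1)·2/15 + 0·1/6 + 1·1/5 + 2·1/15 + 3·1/30 + 4·4/15
 = (-4/15) + (-2/15) + 0 + 1/5 + 2/15 + 1/10 + 16/15
 = 11/10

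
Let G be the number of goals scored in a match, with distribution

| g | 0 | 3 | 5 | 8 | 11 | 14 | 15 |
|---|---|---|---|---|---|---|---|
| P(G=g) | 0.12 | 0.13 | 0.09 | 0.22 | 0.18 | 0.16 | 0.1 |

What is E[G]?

E[G] = Σ g·P(G=g)
 = 0·0.12 + 3·0.13 + 5·0.09 + 8·0.22 + 11·0.18 + 14·0.16 + 15·0.1
 = 0 + 0.39 + 0.45 + 1.76 + 1.98 + 2.24 + 1.5
 = 8.32

8.32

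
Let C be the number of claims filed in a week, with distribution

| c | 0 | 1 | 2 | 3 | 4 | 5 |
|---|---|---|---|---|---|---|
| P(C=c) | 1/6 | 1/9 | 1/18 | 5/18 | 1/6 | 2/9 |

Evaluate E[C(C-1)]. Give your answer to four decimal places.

E[C(C-1)] = Σ c(c-1)·P(C=c)
 = 0·1/6 + 0·1/9 + 2·1/18 + 6·5/18 + 12·1/6 + 20·2/9
 = 0 + 0 + 1/9 + 5/3 + 2 + 40/9
 = 74/9

8.2222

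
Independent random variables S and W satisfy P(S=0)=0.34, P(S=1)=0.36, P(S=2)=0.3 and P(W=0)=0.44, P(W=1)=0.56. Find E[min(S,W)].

0.3696

E[min(S,W)] = Σ_s Σ_w min(s,w) · P(S=s)P(W=w)
 = 0·0.1496 + 0·0.1904 + 0·0.1584 + 1·0.2016 + 0·0.132 + 1·0.168
 = 0 + 0 + 0 + 0.2016 + 0 + 0.168
 = 0.3696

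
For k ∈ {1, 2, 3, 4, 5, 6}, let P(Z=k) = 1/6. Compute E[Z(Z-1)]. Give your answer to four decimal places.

E[Z(Z-1)] = Σ z(z-1)·P(Z=z)
 = 0·1/6 + 2·1/6 + 6·1/6 + 12·1/6 + 20·1/6 + 30·1/6
 = 0 + 1/3 + 1 + 2 + 10/3 + 5
 = 35/3

11.6667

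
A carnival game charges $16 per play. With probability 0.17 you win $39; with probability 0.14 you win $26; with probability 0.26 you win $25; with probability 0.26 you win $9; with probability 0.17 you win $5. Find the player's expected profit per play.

3.96

E[payout] = 39·0.17 + 26·0.14 + 25·0.26 + 9·0.26 + 5·0.17
 = 6.63 + 3.64 + 6.5 + 2.34 + 0.85
 = 19.96
Net = 19.96 - 16 = 3.96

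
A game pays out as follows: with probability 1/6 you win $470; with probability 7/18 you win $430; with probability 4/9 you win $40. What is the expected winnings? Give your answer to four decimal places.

263.3333

E[payout] = 470·1/6 + 430·7/18 + 40·4/9
 = 235/3 + 1505/9 + 160/9
 = 790/3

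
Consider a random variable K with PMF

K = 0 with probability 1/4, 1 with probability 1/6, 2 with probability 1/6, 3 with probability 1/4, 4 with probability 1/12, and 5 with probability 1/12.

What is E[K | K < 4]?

1.5

P(K < 4) = 1/4 + 1/6 + 1/6 + 1/4 = 5/6.
E[K | K < 4] = [0·1/4 + 1·1/6 + 2·1/6 + 3·1/4] / (5/6)
 = 5/4 / (5/6)
 = 3/2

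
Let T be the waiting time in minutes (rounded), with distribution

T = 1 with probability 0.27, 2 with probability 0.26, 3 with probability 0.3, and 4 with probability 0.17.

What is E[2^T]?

E[2^T] = Σ 2^t·P(T=t)
 = 2·0.27 + 4·0.26 + 8·0.3 + 16·0.17
 = 0.54 + 1.04 + 2.4 + 2.72
 = 6.7

6.7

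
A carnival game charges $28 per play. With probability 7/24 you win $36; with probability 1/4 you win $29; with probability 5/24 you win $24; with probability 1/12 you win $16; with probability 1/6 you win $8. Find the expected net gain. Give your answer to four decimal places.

-2.5833

E[payout] = 36·7/24 + 29·1/4 + 24·5/24 + 16·1/12 + 8·1/6
 = 21/2 + 29/4 + 5 + 4/3 + 4/3
 = 305/12
Net = 305/12 - 28 = -31/12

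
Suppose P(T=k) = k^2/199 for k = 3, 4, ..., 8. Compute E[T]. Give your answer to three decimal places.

6.467

E[T] = Σ t·P(T=t)
 = 3·9/199 + 4·16/199 + 5·25/199 + 6·36/199 + 7·49/199 + 8·64/199
 = 27/199 + 64/199 + 125/199 + 216/199 + 343/199 + 512/199
 = 1287/199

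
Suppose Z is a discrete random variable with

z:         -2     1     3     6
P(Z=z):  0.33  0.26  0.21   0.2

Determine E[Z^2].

E[Z^2] = Σ z^2·P(Z=z)
 = 4·0.33 + 1·0.26 + 9·0.21 + 36·0.2
 = 1.32 + 0.26 + 1.89 + 7.2
 = 10.67

10.67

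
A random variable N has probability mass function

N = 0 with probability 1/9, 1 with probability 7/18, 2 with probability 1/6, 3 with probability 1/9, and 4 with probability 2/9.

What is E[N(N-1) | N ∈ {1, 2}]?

P(N ∈ {1, 2}) = 7/18 + 1/6 = 5/9.
E[N(N-1) | N ∈ {1, 2}] = [0·7/18 + 2·1/6] / (5/9)
 = 1/3 / (5/9)
 = 3/5

0.6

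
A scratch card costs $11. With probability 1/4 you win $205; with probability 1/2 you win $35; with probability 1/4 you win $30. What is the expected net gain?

E[payout] = 205·1/4 + 35·1/2 + 30·1/4
 = 205/4 + 35/2 + 15/2
 = 305/4
Net = 305/4 - 11 = 261/4

65.25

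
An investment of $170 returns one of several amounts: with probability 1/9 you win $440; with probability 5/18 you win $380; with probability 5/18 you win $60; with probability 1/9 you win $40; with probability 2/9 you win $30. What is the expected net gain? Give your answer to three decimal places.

12.222

E[payout] = 440·1/9 + 380·5/18 + 60·5/18 + 40·1/9 + 30·2/9
 = 440/9 + 950/9 + 50/3 + 40/9 + 20/3
 = 1640/9
Net = 1640/9 - 170 = 110/9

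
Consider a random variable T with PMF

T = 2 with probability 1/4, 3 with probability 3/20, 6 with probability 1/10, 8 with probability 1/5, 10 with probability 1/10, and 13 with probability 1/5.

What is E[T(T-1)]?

55.8

E[T(T-1)] = Σ t(t-1)·P(T=t)
 = 2·1/4 + 6·3/20 + 30·1/10 + 56·1/5 + 90·1/10 + 156·1/5
 = 1/2 + 9/10 + 3 + 56/5 + 9 + 156/5
 = 279/5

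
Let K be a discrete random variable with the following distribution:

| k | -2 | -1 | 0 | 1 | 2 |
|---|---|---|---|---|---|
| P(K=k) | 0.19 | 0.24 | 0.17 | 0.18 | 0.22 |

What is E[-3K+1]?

E[-3K+1] = Σ (-3k+1)·P(K=k)
 = 7·0.19 + 4·0.24 + 1·0.17 + (-2)·0.18 + (-5)·0.22
 = 1.33 + 0.96 + 0.17 + (-0.36) + (-1.1)
 = 1

1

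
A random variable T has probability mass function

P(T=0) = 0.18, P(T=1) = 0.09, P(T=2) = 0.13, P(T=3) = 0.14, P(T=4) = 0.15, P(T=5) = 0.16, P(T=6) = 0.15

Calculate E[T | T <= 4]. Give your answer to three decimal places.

P(T <= 4) = 0.18 + 0.09 + 0.13 + 0.14 + 0.15 = 0.69.
E[T | T <= 4] = [0·0.18 + 1·0.09 + 2·0.13 + 3·0.14 + 4·0.15] / 0.69
 = 1.37 / 0.69
 = 137/69

1.986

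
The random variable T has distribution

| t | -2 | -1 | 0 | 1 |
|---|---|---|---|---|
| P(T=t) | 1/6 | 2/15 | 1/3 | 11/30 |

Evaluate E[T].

-0.1

E[T] = Σ t·P(T=t)
 = (-2)·1/6 + (-1)·2/15 + 0·1/3 + 1·11/30
 = (-1/3) + (-2/15) + 0 + 11/30
 = -1/10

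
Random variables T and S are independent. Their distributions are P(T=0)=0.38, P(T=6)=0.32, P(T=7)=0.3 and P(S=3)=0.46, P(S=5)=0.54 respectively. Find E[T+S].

E[T+S] = Σ_t Σ_s (t+s) · P(T=t)P(S=s)
 = 3·0.1748 + 5·0.2052 + 9·0.1472 + 11·0.1728 + 10·0.138 + 12·0.162
 = 0.5244 + 1.026 + 1.3248 + 1.9008 + 1.38 + 1.944
 = 8.1

8.1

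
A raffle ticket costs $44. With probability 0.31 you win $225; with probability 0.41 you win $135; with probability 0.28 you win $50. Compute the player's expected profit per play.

95.1

E[payout] = 225·0.31 + 135·0.41 + 50·0.28
 = 69.75 + 55.35 + 14
 = 139.1
Net = 139.1 - 44 = 95.1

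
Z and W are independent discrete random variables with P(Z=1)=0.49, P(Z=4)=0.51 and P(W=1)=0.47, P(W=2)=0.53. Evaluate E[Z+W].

E[Z+W] = Σ_z Σ_w (z+w) · P(Z=z)P(W=w)
 = 2·0.2303 + 3·0.2597 + 5·0.2397 + 6·0.2703
 = 0.4606 + 0.7791 + 1.1985 + 1.6218
 = 4.06

4.06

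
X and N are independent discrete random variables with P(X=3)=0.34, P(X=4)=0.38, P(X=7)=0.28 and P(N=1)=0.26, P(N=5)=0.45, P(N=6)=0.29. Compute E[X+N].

E[X+N] = Σ_x Σ_n (x+n) · P(X=x)P(N=n)
 = 4·0.0884 + 8·0.153 + 9·0.0986 + 5·0.0988 + 9·0.171 + 10·0.1102 + 8·0.0728 + 12·0.126 + 13·0.0812
 = 0.3536 + 1.224 + 0.8874 + 0.494 + 1.539 + 1.102 + 0.5824 + 1.512 + 1.0556
 = 8.75

8.75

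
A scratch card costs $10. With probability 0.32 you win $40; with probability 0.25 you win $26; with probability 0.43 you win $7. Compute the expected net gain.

12.31

E[payout] = 40·0.32 + 26·0.25 + 7·0.43
 = 12.8 + 6.5 + 3.01
 = 22.31
Net = 22.31 - 10 = 12.31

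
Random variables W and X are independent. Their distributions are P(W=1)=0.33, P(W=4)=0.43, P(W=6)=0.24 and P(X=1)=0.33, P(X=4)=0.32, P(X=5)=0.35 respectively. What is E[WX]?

11.7264

E[WX] = Σ_w Σ_x wx · P(W=w)P(X=x)
 = 1·0.1089 + 4·0.1056 + 5·0.1155 + 4·0.1419 + 16·0.1376 + 20·0.1505 + 6·0.0792 + 24·0.0768 + 30·0.084
 = 0.1089 + 0.4224 + 0.5775 + 0.5676 + 2.2016 + 3.01 + 0.4752 + 1.8432 + 2.52
 = 11.7264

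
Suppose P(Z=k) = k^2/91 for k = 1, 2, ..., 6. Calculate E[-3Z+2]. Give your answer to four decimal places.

-12.5385

E[-3Z+2] = Σ (-3z+2)·P(Z=z)
 = (-1)·1/91 + (-4)·4/91 + (-7)·9/91 + (-10)·16/91 + (-13)·25/91 + (-16)·36/91
 = (-1/91) + (-16/91) + (-9/13) + (-160/91) + (-25/7) + (-576/91)
 = -163/13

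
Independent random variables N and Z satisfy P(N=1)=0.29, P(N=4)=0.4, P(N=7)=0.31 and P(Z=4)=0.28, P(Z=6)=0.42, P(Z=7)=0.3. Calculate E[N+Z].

9.8

E[N+Z] = Σ_n Σ_z (n+z) · P(N=n)P(Z=z)
 = 5·0.0812 + 7·0.1218 + 8·0.087 + 8·0.112 + 10·0.168 + 11·0.12 + 11·0.0868 + 13·0.1302 + 14·0.093
 = 0.406 + 0.8526 + 0.696 + 0.896 + 1.68 + 1.32 + 0.9548 + 1.6926 + 1.302
 = 9.8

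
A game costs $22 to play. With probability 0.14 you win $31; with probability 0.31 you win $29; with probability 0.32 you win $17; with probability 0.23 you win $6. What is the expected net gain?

E[payout] = 31·0.14 + 29·0.31 + 17·0.32 + 6·0.23
 = 4.34 + 8.99 + 5.44 + 1.38
 = 20.15
Net = 20.15 - 22 = -1.85

-1.85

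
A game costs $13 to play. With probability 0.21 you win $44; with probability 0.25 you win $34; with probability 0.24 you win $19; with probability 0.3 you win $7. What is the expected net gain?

E[payout] = 44·0.21 + 34·0.25 + 19·0.24 + 7·0.3
 = 9.24 + 8.5 + 4.56 + 2.1
 = 24.4
Net = 24.4 - 13 = 11.4

11.4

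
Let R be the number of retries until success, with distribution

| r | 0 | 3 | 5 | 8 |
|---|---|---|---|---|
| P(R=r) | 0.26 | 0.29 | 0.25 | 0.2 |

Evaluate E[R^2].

E[R^2] = Σ r^2·P(R=r)
 = 0·0.26 + 9·0.29 + 25·0.25 + 64·0.2
 = 0 + 2.61 + 6.25 + 12.8
 = 21.66

21.66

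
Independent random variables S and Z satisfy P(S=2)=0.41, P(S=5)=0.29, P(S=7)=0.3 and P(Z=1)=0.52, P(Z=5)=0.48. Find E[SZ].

12.7604

E[SZ] = Σ_s Σ_z sz · P(S=s)P(Z=z)
 = 2·0.2132 + 10·0.1968 + 5·0.1508 + 25·0.1392 + 7·0.156 + 35·0.144
 = 0.4264 + 1.968 + 0.754 + 3.48 + 1.092 + 5.04
 = 12.7604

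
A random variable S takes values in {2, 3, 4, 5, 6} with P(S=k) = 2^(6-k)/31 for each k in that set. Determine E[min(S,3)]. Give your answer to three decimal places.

E[min(S,3)] = Σ min(s,3)·P(S=s)
 = 2·16/31 + 3·8/31 + 3·4/31 + 3·2/31 + 3·1/31
 = 32/31 + 24/31 + 12/31 + 6/31 + 3/31
 = 77/31

2.484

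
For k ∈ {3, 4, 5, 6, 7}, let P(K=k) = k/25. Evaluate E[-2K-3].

E[-2K-3] = Σ (-2k-3)·P(K=k)
 = (-9)·3/25 + (-11)·4/25 + (-13)·1/5 + (-15)·6/25 + (-17)·7/25
 = (-27/25) + (-44/25) + (-13/5) + (-18/5) + (-119/25)
 = -69/5

-13.8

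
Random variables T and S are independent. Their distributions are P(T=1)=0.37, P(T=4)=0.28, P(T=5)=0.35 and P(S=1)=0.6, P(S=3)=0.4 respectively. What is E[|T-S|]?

2.032

E[|T-S|] = Σ_t Σ_s |t-s| · P(T=t)P(S=s)
 = 0·0.222 + 2·0.148 + 3·0.168 + 1·0.112 + 4·0.21 + 2·0.14
 = 0 + 0.296 + 0.504 + 0.112 + 0.84 + 0.28
 = 2.032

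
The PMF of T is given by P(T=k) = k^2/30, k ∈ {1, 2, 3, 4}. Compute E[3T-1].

E[3T-1] = Σ (3t-1)·P(T=t)
 = 2·1/30 + 5·2/15 + 8·3/10 + 11·8/15
 = 1/15 + 2/3 + 12/5 + 88/15
 = 9

9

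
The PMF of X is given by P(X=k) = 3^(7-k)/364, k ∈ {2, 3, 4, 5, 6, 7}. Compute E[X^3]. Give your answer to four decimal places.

21.9093

E[X^3] = Σ x^3·P(X=x)
 = 8·243/364 + 27·81/364 + 64·27/364 + 125·9/364 + 216·3/364 + 343·1/364
 = 486/91 + 2187/364 + 432/91 + 1125/364 + 162/91 + 49/52
 = 7975/364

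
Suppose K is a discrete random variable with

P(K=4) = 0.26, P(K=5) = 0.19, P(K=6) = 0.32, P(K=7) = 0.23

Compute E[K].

E[K] = Σ k·P(K=k)
 = 4·0.26 + 5·0.19 + 6·0.32 + 7·0.23
 = 1.04 + 0.95 + 1.92 + 1.61
 = 5.52

5.52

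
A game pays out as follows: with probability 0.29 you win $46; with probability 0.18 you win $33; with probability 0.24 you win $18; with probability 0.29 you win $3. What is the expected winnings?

E[payout] = 46·0.29 + 33·0.18 + 18·0.24 + 3·0.29
 = 13.34 + 5.94 + 4.32 + 0.87
 = 24.47

24.47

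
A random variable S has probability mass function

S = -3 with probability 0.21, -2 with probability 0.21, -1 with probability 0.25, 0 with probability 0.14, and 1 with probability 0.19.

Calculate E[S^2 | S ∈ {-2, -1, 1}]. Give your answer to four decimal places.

P(S ∈ {-2, -1, 1}) = 0.21 + 0.25 + 0.19 = 0.65.
E[S^2 | S ∈ {-2, -1, 1}] = [4·0.21 + 1·0.25 + 1·0.19] / 0.65
 = 1.28 / 0.65
 = 128/65

1.9692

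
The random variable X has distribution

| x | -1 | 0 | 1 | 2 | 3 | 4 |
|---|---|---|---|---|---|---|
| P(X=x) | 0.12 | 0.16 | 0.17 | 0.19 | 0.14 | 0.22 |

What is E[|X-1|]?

1.53

E[|X-1|] = Σ |x-1|·P(X=x)
 = 2·0.12 + 1·0.16 + 0·0.17 + 1·0.19 + 2·0.14 + 3·0.22
 = 0.24 + 0.16 + 0 + 0.19 + 0.28 + 0.66
 = 1.53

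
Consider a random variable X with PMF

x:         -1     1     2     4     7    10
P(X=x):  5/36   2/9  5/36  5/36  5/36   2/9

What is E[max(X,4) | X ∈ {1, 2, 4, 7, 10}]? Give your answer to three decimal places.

P(X ∈ {1, 2, 4, 7, 10}) = 2/9 + 5/36 + 5/36 + 5/36 + 2/9 = 31/36.
E[max(X,4) | X ∈ {1, 2, 4, 7, 10}] = [4·2/9 + 4·5/36 + 4·5/36 + 7·5/36 + 10·2/9] / (31/36)
 = 187/36 / (31/36)
 = 187/31

6.032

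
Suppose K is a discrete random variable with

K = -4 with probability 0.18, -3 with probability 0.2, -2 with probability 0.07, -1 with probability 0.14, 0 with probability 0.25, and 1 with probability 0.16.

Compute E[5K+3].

E[5K+3] = Σ (5k+3)·P(K=k)
 = (-17)·0.18 + (-12)·0.2 + (-7)·0.07 + (-2)·0.14 + 3·0.25 + 8·0.16
 = (-3.06) + (-2.4) + (-0.49) + (-0.28) + 0.75 + 1.28
 = -4.2

-4.2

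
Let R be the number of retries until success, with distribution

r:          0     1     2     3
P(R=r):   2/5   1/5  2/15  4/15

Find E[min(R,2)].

E[min(R,2)] = Σ min(r,2)·P(R=r)
 = 0·2/5 + 1·1/5 + 2·2/15 + 2·4/15
 = 0 + 1/5 + 4/15 + 8/15
 = 1

1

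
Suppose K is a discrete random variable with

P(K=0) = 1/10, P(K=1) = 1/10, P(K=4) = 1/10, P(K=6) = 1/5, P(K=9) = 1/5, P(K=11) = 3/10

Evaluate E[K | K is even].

P(K is even) = 1/10 + 1/10 + 1/5 = 2/5.
E[K | K is even] = [0·1/10 + 4·1/10 + 6·1/5] / (2/5)
 = 8/5 / (2/5)
 = 4

4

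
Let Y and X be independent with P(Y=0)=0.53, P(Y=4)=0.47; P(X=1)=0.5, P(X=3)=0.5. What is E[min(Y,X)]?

E[min(Y,X)] = Σ_y Σ_x min(y,x) · P(Y=y)P(X=x)
 = 0·0.265 + 0·0.265 + 1·0.235 + 3·0.235
 = 0 + 0 + 0.235 + 0.705
 = 0.94

0.94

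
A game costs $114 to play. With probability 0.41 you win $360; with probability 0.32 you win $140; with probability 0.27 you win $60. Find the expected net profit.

E[payout] = 360·0.41 + 140·0.32 + 60·0.27
 = 147.6 + 44.8 + 16.2
 = 208.6
Net = 208.6 - 114 = 94.6

94.6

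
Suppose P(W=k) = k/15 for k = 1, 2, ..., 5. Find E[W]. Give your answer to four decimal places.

3.6667

E[W] = Σ w·P(W=w)
 = 1·1/15 + 2·2/15 + 3·1/5 + 4·4/15 + 5·1/3
 = 1/15 + 4/15 + 3/5 + 16/15 + 5/3
 = 11/3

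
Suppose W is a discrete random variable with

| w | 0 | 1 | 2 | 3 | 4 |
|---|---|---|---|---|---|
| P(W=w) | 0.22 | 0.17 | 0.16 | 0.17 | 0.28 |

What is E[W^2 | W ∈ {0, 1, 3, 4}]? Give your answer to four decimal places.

7.3571

P(W ∈ {0, 1, 3, 4}) = 0.22 + 0.17 + 0.17 + 0.28 = 0.84.
E[W^2 | W ∈ {0, 1, 3, 4}] = [0·0.22 + 1·0.17 + 9·0.17 + 16·0.28] / 0.84
 = 6.18 / 0.84
 = 103/14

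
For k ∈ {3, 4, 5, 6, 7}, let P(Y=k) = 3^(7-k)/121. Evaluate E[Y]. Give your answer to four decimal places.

E[Y] = Σ y·P(Y=y)
 = 3·81/121 + 4·27/121 + 5·9/121 + 6·3/121 + 7·1/121
 = 243/121 + 108/121 + 45/121 + 18/121 + 7/121
 = 421/121

3.4793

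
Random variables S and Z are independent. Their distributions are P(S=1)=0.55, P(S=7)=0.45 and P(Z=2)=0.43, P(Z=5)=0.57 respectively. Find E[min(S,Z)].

2.2195

E[min(S,Z)] = Σ_s Σ_z min(s,z) · P(S=s)P(Z=z)
 = 1·0.2365 + 1·0.3135 + 2·0.1935 + 5·0.2565
 = 0.2365 + 0.3135 + 0.387 + 1.2825
 = 2.2195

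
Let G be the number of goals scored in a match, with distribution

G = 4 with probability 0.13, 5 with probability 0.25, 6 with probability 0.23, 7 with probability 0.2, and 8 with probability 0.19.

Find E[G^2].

38.57

E[G^2] = Σ g^2·P(G=g)
 = 16·0.13 + 25·0.25 + 36·0.23 + 49·0.2 + 64·0.19
 = 2.08 + 6.25 + 8.28 + 9.8 + 12.16
 = 38.57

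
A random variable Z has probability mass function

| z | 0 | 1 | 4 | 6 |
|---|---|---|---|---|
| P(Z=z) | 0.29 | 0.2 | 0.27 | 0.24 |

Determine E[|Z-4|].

2.24

E[|Z-4|] = Σ |z-4|·P(Z=z)
 = 4·0.29 + 3·0.2 + 0·0.27 + 2·0.24
 = 1.16 + 0.6 + 0 + 0.48
 = 2.24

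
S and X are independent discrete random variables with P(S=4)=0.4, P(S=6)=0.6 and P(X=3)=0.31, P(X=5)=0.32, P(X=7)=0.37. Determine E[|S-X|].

E[|S-X|] = Σ_s Σ_x |s-x| · P(S=s)P(X=x)
 = 1·0.124 + 1·0.128 + 3·0.148 + 3·0.186 + 1·0.192 + 1·0.222
 = 0.124 + 0.128 + 0.444 + 0.558 + 0.192 + 0.222
 = 1.668

1.668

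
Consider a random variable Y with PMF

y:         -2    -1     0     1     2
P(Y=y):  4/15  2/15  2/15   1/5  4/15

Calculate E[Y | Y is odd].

P(Y is odd) = 2/15 + 1/5 = 1/3.
E[Y | Y is odd] = [(-1)·2/15 + 1·1/5] / (1/3)
 = 1/15 / (1/3)
 = 1/5

0.2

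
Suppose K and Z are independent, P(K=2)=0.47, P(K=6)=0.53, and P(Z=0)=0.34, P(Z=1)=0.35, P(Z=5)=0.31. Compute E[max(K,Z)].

E[max(K,Z)] = Σ_k Σ_z max(k,z) · P(K=k)P(Z=z)
 = 2·0.1598 + 2·0.1645 + 5·0.1457 + 6·0.1802 + 6·0.1855 + 6·0.1643
 = 0.3196 + 0.329 + 0.7285 + 1.0812 + 1.113 + 0.9858
 = 4.5571

4.5571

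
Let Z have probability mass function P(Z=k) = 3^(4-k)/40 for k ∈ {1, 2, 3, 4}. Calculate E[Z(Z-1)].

1.2

E[Z(Z-1)] = Σ z(z-1)·P(Z=z)
 = 0·27/40 + 2·9/40 + 6·3/40 + 12·1/40
 = 0 + 9/20 + 9/20 + 3/10
 = 6/5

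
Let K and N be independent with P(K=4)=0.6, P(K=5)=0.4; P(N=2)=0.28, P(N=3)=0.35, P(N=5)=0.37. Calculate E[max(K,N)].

E[max(K,N)] = Σ_k Σ_n max(k,n) · P(K=k)P(N=n)
 = 4·0.168 + 4·0.21 + 5·0.222 + 5·0.112 + 5·0.14 + 5·0.148
 = 0.672 + 0.84 + 1.11 + 0.56 + 0.7 + 0.74
 = 4.622

4.622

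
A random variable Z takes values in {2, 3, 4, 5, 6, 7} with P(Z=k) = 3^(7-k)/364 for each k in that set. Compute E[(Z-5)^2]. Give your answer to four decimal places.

E[(Z-5)^2] = Σ (z-5)^2·P(Z=z)
 = 9·243/364 + 4·81/364 + 1·27/364 + 0·9/364 + 1·3/364 + 4·1/364
 = 2187/364 + 81/91 + 27/364 + 0 + 3/364 + 1/91
 = 2545/364

6.9918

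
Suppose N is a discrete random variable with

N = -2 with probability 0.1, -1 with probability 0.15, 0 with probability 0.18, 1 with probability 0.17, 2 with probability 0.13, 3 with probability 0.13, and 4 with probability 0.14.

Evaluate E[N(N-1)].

E[N(N-1)] = Σ n(n-1)·P(N=n)
 = 6·0.1 + 2·0.15 + 0·0.18 + 0·0.17 + 2·0.13 + 6·0.13 + 12·0.14
 = 0.6 + 0.3 + 0 + 0 + 0.26 + 0.78 + 1.68
 = 3.62

3.62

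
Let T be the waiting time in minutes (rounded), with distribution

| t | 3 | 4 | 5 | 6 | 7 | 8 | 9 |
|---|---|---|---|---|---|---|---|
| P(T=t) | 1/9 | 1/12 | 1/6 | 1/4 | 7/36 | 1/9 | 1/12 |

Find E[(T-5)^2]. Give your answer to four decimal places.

3.8889

E[(T-5)^2] = Σ (t-5)^2·P(T=t)
 = 4·1/9 + 1·1/12 + 0·1/6 + 1·1/4 + 4·7/36 + 9·1/9 + 16·1/12
 = 4/9 + 1/12 + 0 + 1/4 + 7/9 + 1 + 4/3
 = 35/9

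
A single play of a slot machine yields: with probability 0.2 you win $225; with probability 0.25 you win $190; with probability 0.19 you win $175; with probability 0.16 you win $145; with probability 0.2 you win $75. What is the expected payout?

E[payout] = 225·0.2 + 190·0.25 + 175·0.19 + 145·0.16 + 75·0.2
 = 45 + 47.5 + 33.25 + 23.2 + 15
 = 163.95

163.95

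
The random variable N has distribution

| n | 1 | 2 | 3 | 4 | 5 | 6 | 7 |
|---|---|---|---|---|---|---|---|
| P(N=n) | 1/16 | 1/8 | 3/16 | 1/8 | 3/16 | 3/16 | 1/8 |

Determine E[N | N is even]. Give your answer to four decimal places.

4.2857

P(N is even) = 1/8 + 1/8 + 3/16 = 7/16.
E[N | N is even] = [2·1/8 + 4·1/8 + 6·3/16] / (7/16)
 = 15/8 / (7/16)
 = 30/7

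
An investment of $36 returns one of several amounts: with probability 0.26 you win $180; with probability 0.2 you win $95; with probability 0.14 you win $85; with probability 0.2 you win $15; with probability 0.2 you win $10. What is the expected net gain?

46.7

E[payout] = 180·0.26 + 95·0.2 + 85·0.14 + 15·0.2 + 10·0.2
 = 46.8 + 19 + 11.9 + 3 + 2
 = 82.7
Net = 82.7 - 36 = 46.7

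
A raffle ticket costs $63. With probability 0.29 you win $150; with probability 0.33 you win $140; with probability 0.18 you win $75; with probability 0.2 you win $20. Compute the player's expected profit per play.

44.2

E[payout] = 150·0.29 + 140·0.33 + 75·0.18 + 20·0.2
 = 43.5 + 46.2 + 13.5 + 4
 = 107.2
Net = 107.2 - 63 = 44.2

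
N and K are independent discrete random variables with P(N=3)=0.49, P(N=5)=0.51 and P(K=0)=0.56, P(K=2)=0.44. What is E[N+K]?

4.9

E[N+K] = Σ_n Σ_k (n+k) · P(N=n)P(K=k)
 = 3·0.2744 + 5·0.2156 + 5·0.2856 + 7·0.2244
 = 0.8232 + 1.078 + 1.428 + 1.5708
 = 4.9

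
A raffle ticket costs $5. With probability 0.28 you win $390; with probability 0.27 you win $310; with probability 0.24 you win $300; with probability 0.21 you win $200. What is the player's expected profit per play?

E[payout] = 390·0.28 + 310·0.27 + 300·0.24 + 200·0.21
 = 109.2 + 83.7 + 72 + 42
 = 306.9
Net = 306.9 - 5 = 301.9

301.9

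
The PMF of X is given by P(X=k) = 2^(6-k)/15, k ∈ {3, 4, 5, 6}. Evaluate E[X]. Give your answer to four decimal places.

E[X] = Σ x·P(X=x)
 = 3·8/15 + 4·4/15 + 5·2/15 + 6·1/15
 = 8/5 + 16/15 + 2/3 + 2/5
 = 56/15

3.7333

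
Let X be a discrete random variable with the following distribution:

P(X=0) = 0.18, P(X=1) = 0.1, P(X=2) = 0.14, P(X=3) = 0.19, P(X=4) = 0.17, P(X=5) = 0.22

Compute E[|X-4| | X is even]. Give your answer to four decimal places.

2.0408

P(X is even) = 0.18 + 0.14 + 0.17 = 0.49.
E[|X-4| | X is even] = [4·0.18 + 2·0.14 + 0·0.17] / 0.49
 = 1 / 0.49
 = 100/49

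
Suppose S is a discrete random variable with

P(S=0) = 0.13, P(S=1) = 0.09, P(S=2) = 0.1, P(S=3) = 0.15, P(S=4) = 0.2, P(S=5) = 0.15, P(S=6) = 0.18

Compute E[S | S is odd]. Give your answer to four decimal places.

P(S is odd) = 0.09 + 0.15 + 0.15 = 0.39.
E[S | S is odd] = [1·0.09 + 3·0.15 + 5·0.15] / 0.39
 = 1.29 / 0.39
 = 43/13

3.3077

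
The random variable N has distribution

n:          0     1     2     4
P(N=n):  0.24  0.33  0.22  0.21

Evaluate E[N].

1.61

E[N] = Σ n·P(N=n)
 = 0·0.24 + 1·0.33 + 2·0.22 + 4·0.21
 = 0 + 0.33 + 0.44 + 0.84
 = 1.61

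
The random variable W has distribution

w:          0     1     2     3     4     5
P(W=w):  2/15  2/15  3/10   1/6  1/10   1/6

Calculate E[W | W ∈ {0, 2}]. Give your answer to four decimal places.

P(W ∈ {0, 2}) = 2/15 + 3/10 = 13/30.
E[W | W ∈ {0, 2}] = [0·2/15 + 2·3/10] / (13/30)
 = 3/5 / (13/30)
 = 18/13

1.3846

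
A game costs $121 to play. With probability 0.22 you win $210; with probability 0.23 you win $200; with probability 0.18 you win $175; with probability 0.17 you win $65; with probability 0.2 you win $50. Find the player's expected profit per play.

23.75

E[payout] = 210·0.22 + 200·0.23 + 175·0.18 + 65·0.17 + 50·0.2
 = 46.2 + 46 + 31.5 + 11.05 + 10
 = 144.75
Net = 144.75 - 121 = 23.75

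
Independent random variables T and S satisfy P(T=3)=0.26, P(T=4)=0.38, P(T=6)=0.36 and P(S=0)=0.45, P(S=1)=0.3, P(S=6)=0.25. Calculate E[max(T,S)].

E[max(T,S)] = Σ_t Σ_s max(t,s) · P(T=t)P(S=s)
 = 3·0.117 + 3·0.078 + 6·0.065 + 4·0.171 + 4·0.114 + 6·0.095 + 6·0.162 + 6·0.108 + 6·0.09
 = 0.351 + 0.234 + 0.39 + 0.684 + 0.456 + 0.57 + 0.972 + 0.648 + 0.54
 = 4.845

4.845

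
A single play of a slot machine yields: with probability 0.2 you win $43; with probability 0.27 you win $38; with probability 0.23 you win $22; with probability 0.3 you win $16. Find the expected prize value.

E[payout] = 43·0.2 + 38·0.27 + 22·0.23 + 16·0.3
 = 8.6 + 10.26 + 5.06 + 4.8
 = 28.72

28.72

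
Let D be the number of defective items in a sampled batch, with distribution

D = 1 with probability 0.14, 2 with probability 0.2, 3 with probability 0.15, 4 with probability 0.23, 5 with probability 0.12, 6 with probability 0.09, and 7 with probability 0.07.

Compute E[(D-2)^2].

5.48

E[(D-2)^2] = Σ (d-2)^2·P(D=d)
 = 1·0.14 + 0·0.2 + 1·0.15 + 4·0.23 + 9·0.12 + 16·0.09 + 25·0.07
 = 0.14 + 0 + 0.15 + 0.92 + 1.08 + 1.44 + 1.75
 = 5.48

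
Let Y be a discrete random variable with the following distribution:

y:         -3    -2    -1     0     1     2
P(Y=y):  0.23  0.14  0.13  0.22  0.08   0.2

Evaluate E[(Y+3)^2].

8.92

E[(Y+3)^2] = Σ (y+3)^2·P(Y=y)
 = 0·0.23 + 1·0.14 + 4·0.13 + 9·0.22 + 16·0.08 + 25·0.2
 = 0 + 0.14 + 0.52 + 1.98 + 1.28 + 5
 = 8.92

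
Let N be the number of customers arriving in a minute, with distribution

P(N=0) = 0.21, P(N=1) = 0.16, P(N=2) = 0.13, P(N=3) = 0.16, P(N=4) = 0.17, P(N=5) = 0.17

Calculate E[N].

2.43

E[N] = Σ n·P(N=n)
 = 0·0.21 + 1·0.16 + 2·0.13 + 3·0.16 + 4·0.17 + 5·0.17
 = 0 + 0.16 + 0.26 + 0.48 + 0.68 + 0.85
 = 2.43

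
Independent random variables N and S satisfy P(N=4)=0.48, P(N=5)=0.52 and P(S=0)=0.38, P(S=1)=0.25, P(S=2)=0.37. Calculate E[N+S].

E[N+S] = Σ_n Σ_s (n+s) · P(N=n)P(S=s)
 = 4·0.1824 + 5·0.12 + 6·0.1776 + 5·0.1976 + 6·0.13 + 7·0.1924
 = 0.7296 + 0.6 + 1.0656 + 0.988 + 0.78 + 1.3468
 = 5.51

5.51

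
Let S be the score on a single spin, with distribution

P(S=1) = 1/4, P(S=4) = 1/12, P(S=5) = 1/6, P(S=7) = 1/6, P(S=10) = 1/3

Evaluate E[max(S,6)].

7.5

E[max(S,6)] = Σ max(s,6)·P(S=s)
 = 6·1/4 + 6·1/12 + 6·1/6 + 7·1/6 + 10·1/3
 = 3/2 + 1/2 + 1 + 7/6 + 10/3
 = 15/2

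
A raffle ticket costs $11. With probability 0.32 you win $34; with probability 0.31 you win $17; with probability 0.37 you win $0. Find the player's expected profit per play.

5.15

E[payout] = 34·0.32 + 17·0.31 + 0·0.37
 = 10.88 + 5.27 + 0
 = 16.15
Net = 16.15 - 11 = 5.15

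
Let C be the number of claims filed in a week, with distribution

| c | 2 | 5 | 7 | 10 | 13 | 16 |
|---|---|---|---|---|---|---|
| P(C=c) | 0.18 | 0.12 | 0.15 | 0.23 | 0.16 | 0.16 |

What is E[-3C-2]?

-28.85

E[-3C-2] = Σ (-3c-2)·P(C=c)
 = (-8)·0.18 + (-17)·0.12 + (-23)·0.15 + (-32)·0.23 + (-41)·0.16 + (-50)·0.16
 = (-1.44) + (-2.04) + (-3.45) + (-7.36) + (-6.56) + (-8)
 = -28.85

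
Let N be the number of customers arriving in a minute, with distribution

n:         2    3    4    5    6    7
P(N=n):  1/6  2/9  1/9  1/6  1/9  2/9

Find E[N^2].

23.5

E[N^2] = Σ n^2·P(N=n)
 = 4·1/6 + 9·2/9 + 16·1/9 + 25·1/6 + 36·1/9 + 49·2/9
 = 2/3 + 2 + 16/9 + 25/6 + 4 + 98/9
 = 47/2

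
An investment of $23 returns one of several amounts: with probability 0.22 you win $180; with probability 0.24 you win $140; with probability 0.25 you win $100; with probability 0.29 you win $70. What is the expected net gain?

95.5

E[payout] = 180·0.22 + 140·0.24 + 100·0.25 + 70·0.29
 = 39.6 + 33.6 + 25 + 20.3
 = 118.5
Net = 118.5 - 23 = 95.5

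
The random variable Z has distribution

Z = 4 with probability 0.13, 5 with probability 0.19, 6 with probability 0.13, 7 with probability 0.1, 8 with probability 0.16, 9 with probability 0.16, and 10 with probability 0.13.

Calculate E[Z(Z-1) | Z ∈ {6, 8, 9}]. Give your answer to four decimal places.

54.1778

P(Z ∈ {6, 8, 9}) = 0.13 + 0.16 + 0.16 = 0.45.
E[Z(Z-1) | Z ∈ {6, 8, 9}] = [30·0.13 + 56·0.16 + 72·0.16] / 0.45
 = 24.38 / 0.45
 = 2438/45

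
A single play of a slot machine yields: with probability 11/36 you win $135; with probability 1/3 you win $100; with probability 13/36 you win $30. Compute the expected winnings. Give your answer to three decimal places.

E[payout] = 135·11/36 + 100·1/3 + 30·13/36
 = 165/4 + 100/3 + 65/6
 = 1025/12

85.417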